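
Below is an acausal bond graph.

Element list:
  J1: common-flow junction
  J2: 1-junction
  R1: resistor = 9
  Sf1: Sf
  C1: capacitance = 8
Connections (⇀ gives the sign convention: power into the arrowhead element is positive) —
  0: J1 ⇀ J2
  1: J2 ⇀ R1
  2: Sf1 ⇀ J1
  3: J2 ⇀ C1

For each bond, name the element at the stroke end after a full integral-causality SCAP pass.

b0 →J1
b1 →J2
b2 →Sf1
b3 →J2

β2 stroke at Sf1  (Sf1: flow source, stroke at near end)
β0 stroke at J1  (J1 flow already set via bond 2)
β1 stroke at J2  (1-jn J2 has f-setter on 0)
β3 stroke at J2  (J2 flow already set via bond 0)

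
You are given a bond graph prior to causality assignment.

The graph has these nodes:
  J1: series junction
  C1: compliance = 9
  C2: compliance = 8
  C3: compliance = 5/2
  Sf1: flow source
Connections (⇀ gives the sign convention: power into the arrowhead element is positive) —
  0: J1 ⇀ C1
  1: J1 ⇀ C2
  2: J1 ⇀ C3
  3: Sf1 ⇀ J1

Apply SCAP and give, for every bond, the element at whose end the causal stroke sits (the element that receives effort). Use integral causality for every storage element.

bond 3 →Sf1  (Sf1 fixes flow; stroke at Sf1)
bond 0 →J1  (common-f at J1 fixed by 3)
bond 1 →J1  (J1 flow already set via bond 3)
bond 2 →J1  (J1: bond 3 brought flow, rest push out)

β0 stroke at J1
β1 stroke at J1
β2 stroke at J1
β3 stroke at Sf1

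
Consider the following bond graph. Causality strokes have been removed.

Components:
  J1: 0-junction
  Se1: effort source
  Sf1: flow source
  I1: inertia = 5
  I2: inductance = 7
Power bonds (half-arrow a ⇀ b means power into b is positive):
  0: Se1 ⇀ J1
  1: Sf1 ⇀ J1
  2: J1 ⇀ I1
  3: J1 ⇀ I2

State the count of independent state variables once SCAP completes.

2  (I1, I2 all integral)

#0 →J1  (Se1: effort source, stroke at far end)
#1 →Sf1  (source Sf1 imposes f)
#2 →I1  (J1: bond 0 brought effort, rest push out)
#3 →I2  (common-e at J1 fixed by 0)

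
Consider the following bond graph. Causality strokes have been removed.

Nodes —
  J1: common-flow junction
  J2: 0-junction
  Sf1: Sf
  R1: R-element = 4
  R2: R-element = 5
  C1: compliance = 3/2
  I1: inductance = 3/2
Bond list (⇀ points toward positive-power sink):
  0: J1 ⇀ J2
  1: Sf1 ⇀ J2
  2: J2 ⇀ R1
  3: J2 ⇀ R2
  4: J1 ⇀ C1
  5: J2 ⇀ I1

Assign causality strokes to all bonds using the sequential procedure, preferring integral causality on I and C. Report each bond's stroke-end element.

#1 |Sf1  (source Sf1 imposes f)
#4 |J1  (C1 integral (e out))
#0 |J2  (J1: last free bond brings flow in)
#2 |R1  (0-jn J2 has e-setter on 0)
#3 |R2  (common-e at J2 fixed by 0)
#5 |I1  (0-jn J2 has e-setter on 0)

bond 0 →J2
bond 1 →Sf1
bond 2 →R1
bond 3 →R2
bond 4 →J1
bond 5 →I1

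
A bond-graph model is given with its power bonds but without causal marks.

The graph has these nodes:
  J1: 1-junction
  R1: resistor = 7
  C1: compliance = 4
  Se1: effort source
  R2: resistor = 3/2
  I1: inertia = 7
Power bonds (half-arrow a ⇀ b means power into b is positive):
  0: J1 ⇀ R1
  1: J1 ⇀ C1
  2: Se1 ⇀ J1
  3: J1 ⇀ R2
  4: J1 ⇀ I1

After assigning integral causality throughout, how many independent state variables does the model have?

2  (C1, I1 all integral)

#2 stroke at J1  (Se1 (Se) sets effort on bond)
#1 stroke at J1  (C1 integral (e out))
#4 stroke at I1  (I1: I, integral causality)
#0 stroke at J1  (common-f at J1 fixed by 4)
#3 stroke at J1  (1-jn J1 has f-setter on 4)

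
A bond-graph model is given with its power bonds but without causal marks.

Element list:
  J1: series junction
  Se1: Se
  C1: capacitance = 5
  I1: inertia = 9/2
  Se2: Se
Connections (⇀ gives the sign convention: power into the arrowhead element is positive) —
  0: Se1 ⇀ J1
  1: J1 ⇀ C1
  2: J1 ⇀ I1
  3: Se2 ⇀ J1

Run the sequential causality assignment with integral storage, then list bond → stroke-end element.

β0 stroke at J1  (Se1 fixes effort; stroke away)
β3 stroke at J1  (Se2 fixes effort; stroke away)
β1 stroke at J1  (C1: C, integral causality)
β2 stroke at I1  (closing 1-jn rule on J1)

#0 stroke at J1
#1 stroke at J1
#2 stroke at I1
#3 stroke at J1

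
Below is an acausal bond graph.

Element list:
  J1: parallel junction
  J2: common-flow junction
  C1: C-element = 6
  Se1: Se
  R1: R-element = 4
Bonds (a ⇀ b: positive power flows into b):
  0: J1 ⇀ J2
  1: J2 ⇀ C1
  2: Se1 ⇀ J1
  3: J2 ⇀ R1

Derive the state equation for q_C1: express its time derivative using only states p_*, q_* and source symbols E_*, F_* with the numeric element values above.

dq_C1/dt = E_Se1/4 - q_C1/24

#2 stroke→J1  (Se1 (Se) sets effort on bond)
#0 stroke→J2  (J1: bond 2 brought effort, rest push out)
#1 stroke→J2  (C1 outputs effort q/C1)
#3 stroke→R1  (J2 needs exactly one f-in)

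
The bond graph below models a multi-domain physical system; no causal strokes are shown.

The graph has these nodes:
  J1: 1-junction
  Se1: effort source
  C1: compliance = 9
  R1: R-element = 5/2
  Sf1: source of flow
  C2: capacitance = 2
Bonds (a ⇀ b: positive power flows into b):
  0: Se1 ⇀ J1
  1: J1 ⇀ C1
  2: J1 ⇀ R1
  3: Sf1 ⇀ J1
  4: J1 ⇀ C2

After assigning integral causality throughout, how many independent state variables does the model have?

bond 0 stroke→J1  (source Se1 imposes e)
bond 3 stroke→Sf1  (Sf1: flow source, stroke at near end)
bond 1 stroke→J1  (J1: bond 3 brought flow, rest push out)
bond 2 stroke→J1  (1-jn J1 has f-setter on 3)
bond 4 stroke→J1  (J1 flow already set via bond 3)

2  (C1, C2 all integral)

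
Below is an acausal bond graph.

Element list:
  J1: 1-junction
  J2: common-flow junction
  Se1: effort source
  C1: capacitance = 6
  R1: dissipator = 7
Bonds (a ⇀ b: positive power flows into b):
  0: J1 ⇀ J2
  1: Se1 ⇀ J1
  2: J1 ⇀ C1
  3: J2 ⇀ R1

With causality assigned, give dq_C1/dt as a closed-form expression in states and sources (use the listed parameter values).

dq_C1/dt = E_Se1/7 - q_C1/42

#1 stroke→J1  (source Se1 imposes e)
#2 stroke→J1  (C1: C, integral causality)
#0 stroke→J2  (J1 needs exactly one f-in)
#3 stroke→R1  (closing 1-jn rule on J2)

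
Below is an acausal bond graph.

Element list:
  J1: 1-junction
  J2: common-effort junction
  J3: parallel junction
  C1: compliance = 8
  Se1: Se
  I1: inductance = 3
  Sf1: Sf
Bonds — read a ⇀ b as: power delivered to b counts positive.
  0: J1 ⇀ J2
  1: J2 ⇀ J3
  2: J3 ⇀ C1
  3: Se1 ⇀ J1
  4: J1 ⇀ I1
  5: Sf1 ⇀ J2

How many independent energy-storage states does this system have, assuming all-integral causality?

2  (C1, I1 all integral)

β3 →J1  (Se1 (Se) sets effort on bond)
β5 →Sf1  (Sf1 fixes flow; stroke at Sf1)
β2 →J3  (C1: C, integral causality)
β1 →J2  (common-e at J3 fixed by 2)
β0 →J1  (J2 effort already set via bond 1)
β4 →I1  (only one flow-in slot at J1)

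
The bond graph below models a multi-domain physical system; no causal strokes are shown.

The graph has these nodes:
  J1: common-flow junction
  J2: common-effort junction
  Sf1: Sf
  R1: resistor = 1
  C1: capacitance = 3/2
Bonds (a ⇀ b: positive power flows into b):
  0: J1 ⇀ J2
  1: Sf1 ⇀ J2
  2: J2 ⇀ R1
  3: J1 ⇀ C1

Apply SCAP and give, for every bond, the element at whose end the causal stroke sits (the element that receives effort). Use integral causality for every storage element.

β1 stroke→Sf1  (Sf1 fixes flow; stroke at Sf1)
β3 stroke→J1  (C1 outputs effort q/C1)
β0 stroke→J2  (only one flow-in slot at J1)
β2 stroke→R1  (common-e at J2 fixed by 0)

b0 stroke at J2
b1 stroke at Sf1
b2 stroke at R1
b3 stroke at J1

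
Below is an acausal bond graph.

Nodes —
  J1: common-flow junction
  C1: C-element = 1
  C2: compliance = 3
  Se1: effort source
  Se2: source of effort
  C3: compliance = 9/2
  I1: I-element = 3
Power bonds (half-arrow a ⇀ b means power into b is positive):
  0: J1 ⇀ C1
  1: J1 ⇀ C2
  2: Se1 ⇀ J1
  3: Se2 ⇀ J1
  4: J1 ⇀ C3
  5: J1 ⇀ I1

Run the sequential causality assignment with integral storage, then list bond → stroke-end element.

#0 |J1
#1 |J1
#2 |J1
#3 |J1
#4 |J1
#5 |I1

bond 2 →J1  (Se1: effort source, stroke at far end)
bond 3 →J1  (Se2 (Se) sets effort on bond)
bond 0 →J1  (C1 outputs effort q/C1)
bond 1 →J1  (C2 outputs effort q/C2)
bond 4 →J1  (prefer integral on C3)
bond 5 →I1  (J1 needs exactly one f-in)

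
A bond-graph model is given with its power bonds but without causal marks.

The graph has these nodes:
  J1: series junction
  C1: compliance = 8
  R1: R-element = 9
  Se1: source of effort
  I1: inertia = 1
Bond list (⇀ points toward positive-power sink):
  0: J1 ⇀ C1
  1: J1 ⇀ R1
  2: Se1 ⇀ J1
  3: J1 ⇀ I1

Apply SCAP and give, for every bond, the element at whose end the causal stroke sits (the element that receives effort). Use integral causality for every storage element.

#0 stroke at J1
#1 stroke at J1
#2 stroke at J1
#3 stroke at I1

b2 →J1  (Se1: effort source, stroke at far end)
b0 →J1  (C1: C, integral causality)
b3 →I1  (I1: I, integral causality)
b1 →J1  (J1 flow already set via bond 3)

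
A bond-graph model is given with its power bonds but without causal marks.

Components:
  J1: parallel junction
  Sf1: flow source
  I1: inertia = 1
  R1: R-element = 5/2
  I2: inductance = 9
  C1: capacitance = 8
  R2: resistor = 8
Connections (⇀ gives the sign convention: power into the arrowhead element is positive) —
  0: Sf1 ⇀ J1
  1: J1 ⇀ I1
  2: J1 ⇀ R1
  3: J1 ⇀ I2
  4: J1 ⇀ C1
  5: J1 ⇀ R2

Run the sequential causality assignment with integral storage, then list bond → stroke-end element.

b0 stroke at Sf1
b1 stroke at I1
b2 stroke at R1
b3 stroke at I2
b4 stroke at J1
b5 stroke at R2

b0 stroke→Sf1  (source Sf1 imposes f)
b1 stroke→I1  (I1 integral (f out))
b3 stroke→I2  (I2 outputs flow p/I2)
b4 stroke→J1  (prefer integral on C1)
b2 stroke→R1  (0-jn J1 has e-setter on 4)
b5 stroke→R2  (0-jn J1 has e-setter on 4)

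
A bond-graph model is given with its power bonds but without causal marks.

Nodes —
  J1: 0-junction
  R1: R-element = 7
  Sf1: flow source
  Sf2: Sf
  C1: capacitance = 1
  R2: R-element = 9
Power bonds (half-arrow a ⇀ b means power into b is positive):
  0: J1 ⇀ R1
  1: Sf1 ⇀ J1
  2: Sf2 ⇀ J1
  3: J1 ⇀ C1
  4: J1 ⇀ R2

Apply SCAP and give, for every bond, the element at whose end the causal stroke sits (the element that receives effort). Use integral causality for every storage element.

#0 →R1
#1 →Sf1
#2 →Sf2
#3 →J1
#4 →R2

β1 stroke at Sf1  (Sf1 fixes flow; stroke at Sf1)
β2 stroke at Sf2  (Sf2: flow source, stroke at near end)
β3 stroke at J1  (C1 outputs effort q/C1)
β0 stroke at R1  (common-e at J1 fixed by 3)
β4 stroke at R2  (common-e at J1 fixed by 3)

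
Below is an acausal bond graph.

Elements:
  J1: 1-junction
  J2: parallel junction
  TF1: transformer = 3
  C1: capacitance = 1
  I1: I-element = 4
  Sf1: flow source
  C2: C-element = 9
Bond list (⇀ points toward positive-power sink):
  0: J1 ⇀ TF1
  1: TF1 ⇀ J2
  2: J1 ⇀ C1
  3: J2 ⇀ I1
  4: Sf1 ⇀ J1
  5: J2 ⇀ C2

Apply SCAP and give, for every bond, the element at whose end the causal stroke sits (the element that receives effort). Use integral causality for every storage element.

#4 stroke at Sf1  (Sf1 fixes flow; stroke at Sf1)
#0 stroke at J1  (J1: bond 4 brought flow, rest push out)
#2 stroke at J1  (common-f at J1 fixed by 4)
#1 stroke at TF1  (through TF1, causality passes straight; one stroke at TF1)
#3 stroke at I1  (I1 integral (f out))
#5 stroke at J2  (only one effort-in slot at J2)

#0 →J1
#1 →TF1
#2 →J1
#3 →I1
#4 →Sf1
#5 →J2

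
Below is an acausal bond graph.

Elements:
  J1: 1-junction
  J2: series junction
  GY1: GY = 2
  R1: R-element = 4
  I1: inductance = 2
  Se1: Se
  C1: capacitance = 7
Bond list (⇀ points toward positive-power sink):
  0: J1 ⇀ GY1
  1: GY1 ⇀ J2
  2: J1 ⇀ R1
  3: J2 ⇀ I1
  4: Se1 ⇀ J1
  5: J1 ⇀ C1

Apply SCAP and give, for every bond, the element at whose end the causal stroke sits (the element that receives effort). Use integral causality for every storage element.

b4 →J1  (Se1 fixes effort; stroke away)
b3 →I1  (I1 integral (f out))
b1 →J2  (J2: bond 3 brought flow, rest push out)
b0 →J1  (GY1 both-in/both-out from 1)
b5 →J1  (C1 outputs effort q/C1)
b2 →R1  (J1: last free bond brings flow in)

#0 |J1
#1 |J2
#2 |R1
#3 |I1
#4 |J1
#5 |J1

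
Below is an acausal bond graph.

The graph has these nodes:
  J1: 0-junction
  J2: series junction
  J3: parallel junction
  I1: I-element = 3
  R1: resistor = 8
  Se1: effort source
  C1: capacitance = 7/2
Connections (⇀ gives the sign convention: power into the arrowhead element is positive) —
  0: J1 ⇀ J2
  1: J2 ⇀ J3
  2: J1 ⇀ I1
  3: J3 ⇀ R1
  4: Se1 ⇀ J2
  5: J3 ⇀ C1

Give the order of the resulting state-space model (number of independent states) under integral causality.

2  (C1, I1 all integral)

β4 →J2  (Se1 (Se) sets effort on bond)
β2 →I1  (prefer integral on I1)
β0 →J1  (J1 needs exactly one e-in)
β1 →J2  (common-f at J2 fixed by 0)
β5 →J3  (C1: C, integral causality)
β3 →R1  (J3 effort already set via bond 5)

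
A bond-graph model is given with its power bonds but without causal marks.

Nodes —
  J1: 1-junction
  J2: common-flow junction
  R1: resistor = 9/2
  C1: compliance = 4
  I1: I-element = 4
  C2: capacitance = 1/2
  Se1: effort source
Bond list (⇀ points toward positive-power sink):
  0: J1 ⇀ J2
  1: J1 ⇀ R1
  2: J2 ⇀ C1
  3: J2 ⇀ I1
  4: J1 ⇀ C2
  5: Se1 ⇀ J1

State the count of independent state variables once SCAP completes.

3  (C1, C2, I1 all integral)

β5 stroke→J1  (Se1: effort source, stroke at far end)
β2 stroke→J2  (prefer integral on C1)
β3 stroke→I1  (prefer integral on I1)
β0 stroke→J2  (1-jn J2 has f-setter on 3)
β1 stroke→J1  (J1 flow already set via bond 0)
β4 stroke→J1  (common-f at J1 fixed by 0)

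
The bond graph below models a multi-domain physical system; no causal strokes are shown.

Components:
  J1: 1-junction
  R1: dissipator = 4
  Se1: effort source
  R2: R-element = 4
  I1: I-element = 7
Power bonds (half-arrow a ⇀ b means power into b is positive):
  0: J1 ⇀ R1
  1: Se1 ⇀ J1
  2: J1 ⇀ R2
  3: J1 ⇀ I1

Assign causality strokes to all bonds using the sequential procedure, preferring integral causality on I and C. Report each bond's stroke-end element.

b0 stroke→J1
b1 stroke→J1
b2 stroke→J1
b3 stroke→I1

β1 stroke→J1  (source Se1 imposes e)
β3 stroke→I1  (I1 integral (f out))
β0 stroke→J1  (1-jn J1 has f-setter on 3)
β2 stroke→J1  (1-jn J1 has f-setter on 3)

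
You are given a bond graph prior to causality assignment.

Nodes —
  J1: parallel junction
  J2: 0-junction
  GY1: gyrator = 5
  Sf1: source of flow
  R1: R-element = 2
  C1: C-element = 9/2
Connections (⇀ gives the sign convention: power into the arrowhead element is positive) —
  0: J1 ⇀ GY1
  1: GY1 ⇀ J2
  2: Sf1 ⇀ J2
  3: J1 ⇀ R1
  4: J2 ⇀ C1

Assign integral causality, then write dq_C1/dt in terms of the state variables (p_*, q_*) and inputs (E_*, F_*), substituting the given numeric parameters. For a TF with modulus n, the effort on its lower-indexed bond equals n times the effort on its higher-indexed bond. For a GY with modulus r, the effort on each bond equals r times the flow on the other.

bond 2 |Sf1  (Sf1: flow source, stroke at near end)
bond 4 |J2  (C1 integral (e out))
bond 1 |GY1  (J2: bond 4 brought effort, rest push out)
bond 0 |GY1  (GY1 both-in/both-out from 1)
bond 3 |J1  (closing 0-jn rule on J1)

dq_C1/dt = F_Sf1 - 4*q_C1/225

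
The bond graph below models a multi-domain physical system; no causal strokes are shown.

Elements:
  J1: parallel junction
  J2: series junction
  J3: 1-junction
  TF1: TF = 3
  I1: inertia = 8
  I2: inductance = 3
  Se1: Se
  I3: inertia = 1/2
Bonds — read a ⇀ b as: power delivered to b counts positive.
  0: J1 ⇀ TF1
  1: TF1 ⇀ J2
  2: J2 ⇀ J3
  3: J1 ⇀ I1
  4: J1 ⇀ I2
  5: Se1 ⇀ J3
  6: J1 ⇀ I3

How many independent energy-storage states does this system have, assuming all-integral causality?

3  (I1, I2, I3 all integral)

bond 5 stroke→J3  (Se1 (Se) sets effort on bond)
bond 2 stroke→J2  (closing 1-jn rule on J3)
bond 1 stroke→TF1  (only one flow-in slot at J2)
bond 0 stroke→J1  (TF1: transformer flips bond 1)
bond 3 stroke→I1  (J1: bond 0 brought effort, rest push out)
bond 4 stroke→I2  (J1: bond 0 brought effort, rest push out)
bond 6 stroke→I3  (J1 effort already set via bond 0)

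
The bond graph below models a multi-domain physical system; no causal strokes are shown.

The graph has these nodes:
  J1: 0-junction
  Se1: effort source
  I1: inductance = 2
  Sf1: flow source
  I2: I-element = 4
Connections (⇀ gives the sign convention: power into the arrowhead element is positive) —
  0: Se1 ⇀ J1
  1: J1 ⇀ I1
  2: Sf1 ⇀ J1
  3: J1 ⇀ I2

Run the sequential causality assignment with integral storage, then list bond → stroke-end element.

β0 stroke→J1  (source Se1 imposes e)
β2 stroke→Sf1  (Sf1 (Sf) sets flow on bond)
β1 stroke→I1  (0-jn J1 has e-setter on 0)
β3 stroke→I2  (J1 effort already set via bond 0)

#0 stroke→J1
#1 stroke→I1
#2 stroke→Sf1
#3 stroke→I2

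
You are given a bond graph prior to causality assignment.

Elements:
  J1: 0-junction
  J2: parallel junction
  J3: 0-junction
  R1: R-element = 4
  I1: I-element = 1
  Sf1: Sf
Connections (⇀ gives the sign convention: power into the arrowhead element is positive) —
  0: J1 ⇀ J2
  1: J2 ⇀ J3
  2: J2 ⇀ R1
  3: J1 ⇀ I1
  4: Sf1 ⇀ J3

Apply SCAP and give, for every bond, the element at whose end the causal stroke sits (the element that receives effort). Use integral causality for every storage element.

b4 →Sf1  (Sf1 (Sf) sets flow on bond)
b1 →J3  (J3 needs exactly one e-in)
b3 →I1  (I1 integral (f out))
b0 →J1  (J1: last free bond brings effort in)
b2 →J2  (J2 needs exactly one e-in)

bond 0 |J1
bond 1 |J3
bond 2 |J2
bond 3 |I1
bond 4 |Sf1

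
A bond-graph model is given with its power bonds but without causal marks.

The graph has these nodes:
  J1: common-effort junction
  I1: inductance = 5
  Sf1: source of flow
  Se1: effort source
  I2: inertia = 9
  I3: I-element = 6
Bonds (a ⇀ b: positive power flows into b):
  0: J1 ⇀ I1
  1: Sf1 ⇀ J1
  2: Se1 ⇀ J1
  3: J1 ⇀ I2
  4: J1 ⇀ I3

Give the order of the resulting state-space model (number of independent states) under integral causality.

3  (I1, I2, I3 all integral)

bond 1 →Sf1  (Sf1 fixes flow; stroke at Sf1)
bond 2 →J1  (Se1 fixes effort; stroke away)
bond 0 →I1  (0-jn J1 has e-setter on 2)
bond 3 →I2  (common-e at J1 fixed by 2)
bond 4 →I3  (J1 effort already set via bond 2)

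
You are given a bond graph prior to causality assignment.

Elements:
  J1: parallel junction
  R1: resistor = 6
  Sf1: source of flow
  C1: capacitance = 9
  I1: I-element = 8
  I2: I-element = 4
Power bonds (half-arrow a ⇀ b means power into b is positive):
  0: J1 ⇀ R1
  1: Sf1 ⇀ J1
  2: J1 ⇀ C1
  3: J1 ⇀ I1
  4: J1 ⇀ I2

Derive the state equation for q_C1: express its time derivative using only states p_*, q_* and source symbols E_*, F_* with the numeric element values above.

b1 |Sf1  (Sf1 fixes flow; stroke at Sf1)
b2 |J1  (prefer integral on C1)
b0 |R1  (J1 effort already set via bond 2)
b3 |I1  (common-e at J1 fixed by 2)
b4 |I2  (0-jn J1 has e-setter on 2)

dq_C1/dt = F_Sf1 - p_I1/8 - p_I2/4 - q_C1/54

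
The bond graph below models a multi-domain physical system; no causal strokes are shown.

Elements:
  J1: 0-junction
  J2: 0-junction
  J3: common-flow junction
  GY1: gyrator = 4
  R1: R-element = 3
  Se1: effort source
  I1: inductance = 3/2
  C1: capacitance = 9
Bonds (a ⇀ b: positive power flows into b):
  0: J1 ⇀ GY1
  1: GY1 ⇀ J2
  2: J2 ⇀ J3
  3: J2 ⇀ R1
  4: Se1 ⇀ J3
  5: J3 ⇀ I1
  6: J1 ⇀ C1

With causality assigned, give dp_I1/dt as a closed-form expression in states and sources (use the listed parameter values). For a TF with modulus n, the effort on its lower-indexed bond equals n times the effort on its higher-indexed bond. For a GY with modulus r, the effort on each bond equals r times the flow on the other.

dp_I1/dt = E_Se1 - 2*p_I1 + q_C1/12

b4 →J3  (source Se1 imposes e)
b5 →I1  (I1 integral (f out))
b2 →J3  (1-jn J3 has f-setter on 5)
b6 →J1  (C1: C, integral causality)
b0 →GY1  (J1 effort already set via bond 6)
b1 →GY1  (GY1 both-in/both-out from 0)
b3 →J2  (J2: last free bond brings effort in)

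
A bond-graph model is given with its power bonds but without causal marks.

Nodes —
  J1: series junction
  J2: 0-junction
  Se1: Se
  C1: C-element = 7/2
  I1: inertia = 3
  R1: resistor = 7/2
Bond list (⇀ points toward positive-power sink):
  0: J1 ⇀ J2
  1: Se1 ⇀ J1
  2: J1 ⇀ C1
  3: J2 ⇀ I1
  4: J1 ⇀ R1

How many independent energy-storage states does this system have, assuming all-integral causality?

#1 stroke→J1  (Se1 (Se) sets effort on bond)
#2 stroke→J1  (C1: C, integral causality)
#3 stroke→I1  (I1 outputs flow p/I1)
#0 stroke→J2  (J2 needs exactly one e-in)
#4 stroke→J1  (J1: bond 0 brought flow, rest push out)

2  (C1, I1 all integral)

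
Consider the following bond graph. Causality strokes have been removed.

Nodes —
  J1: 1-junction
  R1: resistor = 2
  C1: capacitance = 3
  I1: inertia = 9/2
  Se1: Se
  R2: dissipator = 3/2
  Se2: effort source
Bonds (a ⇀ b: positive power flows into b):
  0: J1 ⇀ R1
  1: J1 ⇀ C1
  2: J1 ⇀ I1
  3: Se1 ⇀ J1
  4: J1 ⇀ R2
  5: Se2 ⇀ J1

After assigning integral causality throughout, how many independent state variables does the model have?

2  (C1, I1 all integral)

b3 stroke at J1  (Se1 fixes effort; stroke away)
b5 stroke at J1  (source Se2 imposes e)
b1 stroke at J1  (prefer integral on C1)
b2 stroke at I1  (I1 outputs flow p/I1)
b0 stroke at J1  (J1: bond 2 brought flow, rest push out)
b4 stroke at J1  (1-jn J1 has f-setter on 2)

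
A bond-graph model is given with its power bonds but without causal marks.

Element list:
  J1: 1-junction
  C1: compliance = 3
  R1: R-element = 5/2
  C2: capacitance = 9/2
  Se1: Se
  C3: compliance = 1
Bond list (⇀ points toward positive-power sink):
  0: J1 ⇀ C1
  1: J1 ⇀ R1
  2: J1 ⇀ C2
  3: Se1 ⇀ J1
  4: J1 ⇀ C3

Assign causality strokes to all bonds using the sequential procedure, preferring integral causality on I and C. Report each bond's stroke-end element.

#0 stroke at J1
#1 stroke at R1
#2 stroke at J1
#3 stroke at J1
#4 stroke at J1

bond 3 →J1  (Se1 (Se) sets effort on bond)
bond 0 →J1  (C1 integral (e out))
bond 2 →J1  (C2 integral (e out))
bond 4 →J1  (C3 integral (e out))
bond 1 →R1  (closing 1-jn rule on J1)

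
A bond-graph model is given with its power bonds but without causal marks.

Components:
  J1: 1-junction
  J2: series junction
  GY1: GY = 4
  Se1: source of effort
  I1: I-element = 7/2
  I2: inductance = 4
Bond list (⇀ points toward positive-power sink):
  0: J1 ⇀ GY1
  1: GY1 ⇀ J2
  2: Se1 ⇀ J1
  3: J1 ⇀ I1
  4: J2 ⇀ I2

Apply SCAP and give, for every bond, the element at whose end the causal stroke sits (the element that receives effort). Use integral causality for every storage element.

#0 stroke at J1
#1 stroke at J2
#2 stroke at J1
#3 stroke at I1
#4 stroke at I2

#2 |J1  (Se1 fixes effort; stroke away)
#3 |I1  (I1 outputs flow p/I1)
#0 |J1  (J1 flow already set via bond 3)
#1 |J2  (through GY1, causality inverts; strokes same side of GY1)
#4 |I2  (only one flow-in slot at J2)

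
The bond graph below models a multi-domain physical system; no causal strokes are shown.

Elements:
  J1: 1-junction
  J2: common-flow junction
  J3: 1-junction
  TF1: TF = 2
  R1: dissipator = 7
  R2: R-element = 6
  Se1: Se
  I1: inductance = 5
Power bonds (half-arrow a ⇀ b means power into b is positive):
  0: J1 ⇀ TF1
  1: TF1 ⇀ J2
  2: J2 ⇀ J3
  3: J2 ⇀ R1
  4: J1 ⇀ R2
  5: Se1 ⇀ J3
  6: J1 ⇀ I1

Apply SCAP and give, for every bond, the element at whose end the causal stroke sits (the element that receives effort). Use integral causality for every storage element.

bond 5 →J3  (Se1 fixes effort; stroke away)
bond 2 →J2  (only one flow-in slot at J3)
bond 6 →I1  (I1: I, integral causality)
bond 0 →J1  (J1 flow already set via bond 6)
bond 4 →J1  (J1: bond 6 brought flow, rest push out)
bond 1 →TF1  (TF TF1: opposite of bond 0)
bond 3 →J2  (1-jn J2 has f-setter on 1)

β0 stroke→J1
β1 stroke→TF1
β2 stroke→J2
β3 stroke→J2
β4 stroke→J1
β5 stroke→J3
β6 stroke→I1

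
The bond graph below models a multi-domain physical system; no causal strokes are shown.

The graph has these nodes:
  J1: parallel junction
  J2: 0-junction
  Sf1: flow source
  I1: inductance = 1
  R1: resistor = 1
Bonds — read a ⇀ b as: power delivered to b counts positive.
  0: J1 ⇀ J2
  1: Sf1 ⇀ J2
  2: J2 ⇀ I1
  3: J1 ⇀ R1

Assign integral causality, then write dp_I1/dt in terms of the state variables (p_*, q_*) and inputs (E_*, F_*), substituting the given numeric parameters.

dp_I1/dt = F_Sf1 - p_I1

b1 |Sf1  (Sf1 fixes flow; stroke at Sf1)
b2 |I1  (prefer integral on I1)
b0 |J2  (closing 0-jn rule on J2)
b3 |J1  (J1: last free bond brings effort in)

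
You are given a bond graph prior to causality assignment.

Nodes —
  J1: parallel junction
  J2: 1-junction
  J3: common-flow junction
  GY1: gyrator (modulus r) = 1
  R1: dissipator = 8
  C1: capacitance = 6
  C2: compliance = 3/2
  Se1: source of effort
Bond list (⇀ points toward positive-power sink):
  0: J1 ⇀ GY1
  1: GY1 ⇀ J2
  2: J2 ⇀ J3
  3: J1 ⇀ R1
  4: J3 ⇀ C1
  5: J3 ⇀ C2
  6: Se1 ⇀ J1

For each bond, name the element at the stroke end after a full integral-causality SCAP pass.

b6 |J1  (Se1 fixes effort; stroke away)
b0 |GY1  (J1 effort already set via bond 6)
b3 |R1  (common-e at J1 fixed by 6)
b1 |GY1  (through GY1, causality inverts; strokes same side of GY1)
b2 |J2  (J2: bond 1 brought flow, rest push out)
b4 |J3  (J3: bond 2 brought flow, rest push out)
b5 |J3  (1-jn J3 has f-setter on 2)

#0 stroke at GY1
#1 stroke at GY1
#2 stroke at J2
#3 stroke at R1
#4 stroke at J3
#5 stroke at J3
#6 stroke at J1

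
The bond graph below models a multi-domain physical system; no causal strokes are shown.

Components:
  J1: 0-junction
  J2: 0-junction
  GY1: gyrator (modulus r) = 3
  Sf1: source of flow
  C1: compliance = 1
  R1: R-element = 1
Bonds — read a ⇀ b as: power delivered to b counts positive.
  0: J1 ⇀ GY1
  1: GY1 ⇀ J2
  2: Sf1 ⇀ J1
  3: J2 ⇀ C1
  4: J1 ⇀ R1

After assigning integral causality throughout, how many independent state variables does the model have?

1  (C1 all integral)

#2 stroke→Sf1  (source Sf1 imposes f)
#3 stroke→J2  (C1 outputs effort q/C1)
#1 stroke→GY1  (common-e at J2 fixed by 3)
#0 stroke→GY1  (through GY1, causality inverts; strokes same side of GY1)
#4 stroke→J1  (only one effort-in slot at J1)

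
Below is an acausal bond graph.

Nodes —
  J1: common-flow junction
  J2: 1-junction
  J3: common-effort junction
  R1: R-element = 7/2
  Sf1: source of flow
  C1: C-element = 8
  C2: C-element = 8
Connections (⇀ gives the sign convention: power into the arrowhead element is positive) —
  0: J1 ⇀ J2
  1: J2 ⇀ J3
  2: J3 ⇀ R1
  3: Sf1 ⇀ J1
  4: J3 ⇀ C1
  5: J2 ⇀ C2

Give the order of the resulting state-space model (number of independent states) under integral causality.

#3 |Sf1  (Sf1 fixes flow; stroke at Sf1)
#0 |J1  (common-f at J1 fixed by 3)
#1 |J2  (1-jn J2 has f-setter on 0)
#5 |J2  (J2 flow already set via bond 0)
#4 |J3  (C1: C, integral causality)
#2 |R1  (J3: bond 4 brought effort, rest push out)

2  (C1, C2 all integral)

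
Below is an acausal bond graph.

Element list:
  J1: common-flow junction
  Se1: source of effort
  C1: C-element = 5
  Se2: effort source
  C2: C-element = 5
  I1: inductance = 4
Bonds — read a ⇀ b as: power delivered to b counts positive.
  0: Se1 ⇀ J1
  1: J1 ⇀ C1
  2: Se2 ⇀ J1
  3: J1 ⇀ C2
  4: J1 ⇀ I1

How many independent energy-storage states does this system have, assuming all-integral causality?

#0 →J1  (Se1 (Se) sets effort on bond)
#2 →J1  (Se2 fixes effort; stroke away)
#1 →J1  (prefer integral on C1)
#3 →J1  (C2 integral (e out))
#4 →I1  (only one flow-in slot at J1)

3  (C1, C2, I1 all integral)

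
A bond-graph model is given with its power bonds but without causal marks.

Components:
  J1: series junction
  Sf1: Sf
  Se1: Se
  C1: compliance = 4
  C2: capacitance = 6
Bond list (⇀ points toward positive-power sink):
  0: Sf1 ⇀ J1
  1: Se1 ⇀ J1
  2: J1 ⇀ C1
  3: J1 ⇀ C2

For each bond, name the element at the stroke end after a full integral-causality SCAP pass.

bond 0 stroke→Sf1  (source Sf1 imposes f)
bond 1 stroke→J1  (Se1 fixes effort; stroke away)
bond 2 stroke→J1  (common-f at J1 fixed by 0)
bond 3 stroke→J1  (common-f at J1 fixed by 0)

#0 |Sf1
#1 |J1
#2 |J1
#3 |J1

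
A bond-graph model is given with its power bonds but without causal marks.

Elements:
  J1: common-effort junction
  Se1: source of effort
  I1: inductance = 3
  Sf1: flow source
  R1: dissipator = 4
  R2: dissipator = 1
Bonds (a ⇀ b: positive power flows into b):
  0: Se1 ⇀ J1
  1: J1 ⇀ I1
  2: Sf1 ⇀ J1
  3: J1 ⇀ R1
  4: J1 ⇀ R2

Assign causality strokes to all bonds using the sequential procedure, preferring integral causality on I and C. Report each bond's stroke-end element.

bond 0 stroke→J1
bond 1 stroke→I1
bond 2 stroke→Sf1
bond 3 stroke→R1
bond 4 stroke→R2

bond 0 stroke at J1  (source Se1 imposes e)
bond 2 stroke at Sf1  (Sf1: flow source, stroke at near end)
bond 1 stroke at I1  (common-e at J1 fixed by 0)
bond 3 stroke at R1  (J1: bond 0 brought effort, rest push out)
bond 4 stroke at R2  (common-e at J1 fixed by 0)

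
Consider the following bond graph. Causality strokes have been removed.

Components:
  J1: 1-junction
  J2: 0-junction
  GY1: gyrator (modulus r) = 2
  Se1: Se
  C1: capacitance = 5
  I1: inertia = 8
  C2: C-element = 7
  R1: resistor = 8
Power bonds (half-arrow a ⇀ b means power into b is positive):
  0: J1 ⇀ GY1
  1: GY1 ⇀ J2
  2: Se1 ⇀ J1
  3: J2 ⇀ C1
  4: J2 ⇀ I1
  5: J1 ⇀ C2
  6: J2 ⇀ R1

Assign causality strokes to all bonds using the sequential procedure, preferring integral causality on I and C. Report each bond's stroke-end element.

bond 2 →J1  (Se1 fixes effort; stroke away)
bond 3 →J2  (C1: C, integral causality)
bond 1 →GY1  (0-jn J2 has e-setter on 3)
bond 4 →I1  (J2: bond 3 brought effort, rest push out)
bond 6 →R1  (common-e at J2 fixed by 3)
bond 0 →GY1  (through GY1, causality inverts; strokes same side of GY1)
bond 5 →J1  (J1: bond 0 brought flow, rest push out)

b0 →GY1
b1 →GY1
b2 →J1
b3 →J2
b4 →I1
b5 →J1
b6 →R1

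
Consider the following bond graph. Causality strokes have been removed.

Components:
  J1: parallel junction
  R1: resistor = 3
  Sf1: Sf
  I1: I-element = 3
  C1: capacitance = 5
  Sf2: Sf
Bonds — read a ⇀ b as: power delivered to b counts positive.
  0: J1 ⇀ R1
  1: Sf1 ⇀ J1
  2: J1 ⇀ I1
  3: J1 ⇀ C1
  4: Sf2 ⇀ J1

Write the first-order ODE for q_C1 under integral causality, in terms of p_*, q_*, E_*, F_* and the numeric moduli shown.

β1 |Sf1  (Sf1 (Sf) sets flow on bond)
β4 |Sf2  (source Sf2 imposes f)
β2 |I1  (I1: I, integral causality)
β3 |J1  (C1 integral (e out))
β0 |R1  (common-e at J1 fixed by 3)

dq_C1/dt = F_Sf1 + F_Sf2 - p_I1/3 - q_C1/15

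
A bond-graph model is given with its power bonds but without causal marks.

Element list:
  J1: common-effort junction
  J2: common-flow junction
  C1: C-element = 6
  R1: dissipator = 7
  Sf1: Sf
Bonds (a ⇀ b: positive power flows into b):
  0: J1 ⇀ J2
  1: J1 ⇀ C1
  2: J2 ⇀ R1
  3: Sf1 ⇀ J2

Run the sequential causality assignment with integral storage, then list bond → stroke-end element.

β0 |J2
β1 |J1
β2 |J2
β3 |Sf1

#3 stroke at Sf1  (Sf1 fixes flow; stroke at Sf1)
#0 stroke at J2  (common-f at J2 fixed by 3)
#2 stroke at J2  (1-jn J2 has f-setter on 3)
#1 stroke at J1  (J1: last free bond brings effort in)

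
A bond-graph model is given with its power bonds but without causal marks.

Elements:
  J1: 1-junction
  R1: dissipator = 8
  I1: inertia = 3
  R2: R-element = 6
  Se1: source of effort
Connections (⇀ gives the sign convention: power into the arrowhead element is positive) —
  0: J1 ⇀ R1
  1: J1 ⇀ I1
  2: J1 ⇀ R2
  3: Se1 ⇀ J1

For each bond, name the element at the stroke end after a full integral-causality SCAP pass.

b3 stroke→J1  (source Se1 imposes e)
b1 stroke→I1  (I1: I, integral causality)
b0 stroke→J1  (J1: bond 1 brought flow, rest push out)
b2 stroke→J1  (common-f at J1 fixed by 1)

#0 stroke→J1
#1 stroke→I1
#2 stroke→J1
#3 stroke→J1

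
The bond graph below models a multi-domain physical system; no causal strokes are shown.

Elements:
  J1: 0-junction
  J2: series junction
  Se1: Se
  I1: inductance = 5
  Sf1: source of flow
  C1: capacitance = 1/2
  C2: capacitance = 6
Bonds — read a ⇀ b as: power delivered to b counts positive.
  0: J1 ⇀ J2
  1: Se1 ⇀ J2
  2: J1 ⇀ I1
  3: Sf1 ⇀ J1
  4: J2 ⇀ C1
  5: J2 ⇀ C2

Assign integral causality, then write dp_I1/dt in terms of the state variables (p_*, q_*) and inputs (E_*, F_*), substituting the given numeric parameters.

b1 →J2  (Se1 fixes effort; stroke away)
b3 →Sf1  (Sf1 (Sf) sets flow on bond)
b2 →I1  (I1: I, integral causality)
b0 →J1  (J1 needs exactly one e-in)
b4 →J2  (J2 flow already set via bond 0)
b5 →J2  (J2: bond 0 brought flow, rest push out)

dp_I1/dt = -E_Se1 + 2*q_C1 + q_C2/6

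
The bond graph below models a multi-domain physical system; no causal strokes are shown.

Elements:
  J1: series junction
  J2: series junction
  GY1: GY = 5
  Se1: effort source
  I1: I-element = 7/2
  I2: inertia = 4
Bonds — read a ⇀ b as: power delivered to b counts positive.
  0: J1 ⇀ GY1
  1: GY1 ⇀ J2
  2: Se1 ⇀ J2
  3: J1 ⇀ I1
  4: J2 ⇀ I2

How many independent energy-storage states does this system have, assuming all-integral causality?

b2 stroke at J2  (source Se1 imposes e)
b3 stroke at I1  (prefer integral on I1)
b0 stroke at J1  (1-jn J1 has f-setter on 3)
b1 stroke at J2  (GY1 both-in/both-out from 0)
b4 stroke at I2  (closing 1-jn rule on J2)

2  (I1, I2 all integral)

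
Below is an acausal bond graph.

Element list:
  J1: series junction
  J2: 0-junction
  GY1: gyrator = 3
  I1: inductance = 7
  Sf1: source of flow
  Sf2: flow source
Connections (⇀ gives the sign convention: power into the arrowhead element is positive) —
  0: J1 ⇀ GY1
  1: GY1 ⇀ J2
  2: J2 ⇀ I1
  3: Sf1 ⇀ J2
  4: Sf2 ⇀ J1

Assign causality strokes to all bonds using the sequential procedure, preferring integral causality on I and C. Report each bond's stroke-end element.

b3 stroke at Sf1  (source Sf1 imposes f)
b4 stroke at Sf2  (Sf2 (Sf) sets flow on bond)
b0 stroke at J1  (common-f at J1 fixed by 4)
b1 stroke at J2  (GY1: gyrator matches bond 0)
b2 stroke at I1  (J2 effort already set via bond 1)

b0 stroke at J1
b1 stroke at J2
b2 stroke at I1
b3 stroke at Sf1
b4 stroke at Sf2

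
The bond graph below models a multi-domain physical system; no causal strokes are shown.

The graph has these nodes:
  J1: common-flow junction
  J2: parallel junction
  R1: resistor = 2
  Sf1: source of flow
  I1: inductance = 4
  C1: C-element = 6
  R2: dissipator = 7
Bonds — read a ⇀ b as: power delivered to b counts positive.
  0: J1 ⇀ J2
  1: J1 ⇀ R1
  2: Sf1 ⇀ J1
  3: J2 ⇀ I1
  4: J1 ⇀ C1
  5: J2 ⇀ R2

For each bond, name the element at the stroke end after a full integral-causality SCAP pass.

#2 stroke at Sf1  (source Sf1 imposes f)
#0 stroke at J1  (J1 flow already set via bond 2)
#1 stroke at J1  (1-jn J1 has f-setter on 2)
#4 stroke at J1  (1-jn J1 has f-setter on 2)
#3 stroke at I1  (I1 integral (f out))
#5 stroke at J2  (J2 needs exactly one e-in)

bond 0 stroke→J1
bond 1 stroke→J1
bond 2 stroke→Sf1
bond 3 stroke→I1
bond 4 stroke→J1
bond 5 stroke→J2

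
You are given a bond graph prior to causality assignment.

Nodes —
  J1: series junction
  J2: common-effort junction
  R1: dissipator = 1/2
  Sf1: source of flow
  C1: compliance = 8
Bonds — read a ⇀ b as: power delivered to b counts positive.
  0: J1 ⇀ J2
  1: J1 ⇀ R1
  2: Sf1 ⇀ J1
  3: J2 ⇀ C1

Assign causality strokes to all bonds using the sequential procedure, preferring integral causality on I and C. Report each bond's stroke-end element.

bond 0 stroke→J1
bond 1 stroke→J1
bond 2 stroke→Sf1
bond 3 stroke→J2

β2 stroke→Sf1  (Sf1: flow source, stroke at near end)
β0 stroke→J1  (J1: bond 2 brought flow, rest push out)
β1 stroke→J1  (1-jn J1 has f-setter on 2)
β3 stroke→J2  (J2: last free bond brings effort in)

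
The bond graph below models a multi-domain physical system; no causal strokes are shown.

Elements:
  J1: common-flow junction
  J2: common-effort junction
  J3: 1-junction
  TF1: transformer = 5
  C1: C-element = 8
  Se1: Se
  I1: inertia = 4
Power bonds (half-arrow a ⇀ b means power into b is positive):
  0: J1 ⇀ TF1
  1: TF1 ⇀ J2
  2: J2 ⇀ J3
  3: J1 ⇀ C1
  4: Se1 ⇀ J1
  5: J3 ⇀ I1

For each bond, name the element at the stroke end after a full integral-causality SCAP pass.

#0 stroke at TF1
#1 stroke at J2
#2 stroke at J3
#3 stroke at J1
#4 stroke at J1
#5 stroke at I1

b4 →J1  (Se1: effort source, stroke at far end)
b3 →J1  (C1 integral (e out))
b0 →TF1  (J1: last free bond brings flow in)
b1 →J2  (through TF1, causality passes straight; one stroke at TF1)
b2 →J3  (0-jn J2 has e-setter on 1)
b5 →I1  (closing 1-jn rule on J3)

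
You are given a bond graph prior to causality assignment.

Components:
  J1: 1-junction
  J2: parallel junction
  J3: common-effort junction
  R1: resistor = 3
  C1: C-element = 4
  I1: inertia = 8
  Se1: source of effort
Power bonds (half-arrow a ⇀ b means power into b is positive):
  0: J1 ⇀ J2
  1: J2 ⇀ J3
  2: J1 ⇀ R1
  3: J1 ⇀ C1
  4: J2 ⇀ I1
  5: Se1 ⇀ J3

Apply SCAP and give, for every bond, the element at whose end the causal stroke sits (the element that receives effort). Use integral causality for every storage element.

#5 |J3  (Se1 (Se) sets effort on bond)
#1 |J2  (J3: bond 5 brought effort, rest push out)
#0 |J1  (0-jn J2 has e-setter on 1)
#4 |I1  (0-jn J2 has e-setter on 1)
#3 |J1  (C1 outputs effort q/C1)
#2 |R1  (only one flow-in slot at J1)

b0 →J1
b1 →J2
b2 →R1
b3 →J1
b4 →I1
b5 →J3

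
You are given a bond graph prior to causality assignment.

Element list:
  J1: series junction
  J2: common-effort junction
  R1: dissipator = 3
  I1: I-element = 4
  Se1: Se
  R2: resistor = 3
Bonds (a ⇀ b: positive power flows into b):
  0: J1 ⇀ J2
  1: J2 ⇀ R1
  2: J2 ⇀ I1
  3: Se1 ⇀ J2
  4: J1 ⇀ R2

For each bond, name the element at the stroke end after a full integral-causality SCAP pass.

#0 stroke at J1
#1 stroke at R1
#2 stroke at I1
#3 stroke at J2
#4 stroke at R2

β3 →J2  (Se1: effort source, stroke at far end)
β0 →J1  (0-jn J2 has e-setter on 3)
β1 →R1  (0-jn J2 has e-setter on 3)
β2 →I1  (J2 effort already set via bond 3)
β4 →R2  (closing 1-jn rule on J1)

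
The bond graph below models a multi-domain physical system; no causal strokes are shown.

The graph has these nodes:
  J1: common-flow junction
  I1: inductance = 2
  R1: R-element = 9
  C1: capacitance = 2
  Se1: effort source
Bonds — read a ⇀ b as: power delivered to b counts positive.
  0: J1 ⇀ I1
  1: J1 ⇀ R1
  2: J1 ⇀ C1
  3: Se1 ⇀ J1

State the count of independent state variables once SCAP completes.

bond 3 |J1  (source Se1 imposes e)
bond 0 |I1  (I1 outputs flow p/I1)
bond 1 |J1  (1-jn J1 has f-setter on 0)
bond 2 |J1  (J1 flow already set via bond 0)

2  (C1, I1 all integral)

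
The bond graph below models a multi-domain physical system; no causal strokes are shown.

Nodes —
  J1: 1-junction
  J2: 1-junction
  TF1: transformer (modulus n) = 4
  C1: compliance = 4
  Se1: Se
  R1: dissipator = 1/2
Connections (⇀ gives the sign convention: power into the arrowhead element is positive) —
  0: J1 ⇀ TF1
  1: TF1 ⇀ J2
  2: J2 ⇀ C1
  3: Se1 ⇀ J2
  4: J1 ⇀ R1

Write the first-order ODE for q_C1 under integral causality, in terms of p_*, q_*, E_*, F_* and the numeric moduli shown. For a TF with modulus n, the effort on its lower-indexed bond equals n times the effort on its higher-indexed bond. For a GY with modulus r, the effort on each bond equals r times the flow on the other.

dq_C1/dt = 32*E_Se1 - 8*q_C1

#3 |J2  (Se1: effort source, stroke at far end)
#2 |J2  (C1: C, integral causality)
#1 |TF1  (J2 needs exactly one f-in)
#0 |J1  (TF1 one-in-one-out from 1)
#4 |R1  (J1 needs exactly one f-in)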